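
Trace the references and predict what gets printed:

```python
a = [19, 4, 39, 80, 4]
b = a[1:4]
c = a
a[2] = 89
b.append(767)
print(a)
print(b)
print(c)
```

Key concept: slice vs alias.
Step by step:
`a = [19, 4, 39, 80, 4]` → a = [19, 4, 39, 80, 4]
`b = a[1:4]` → b = [4, 39, 80]
`c = a` → c = [19, 4, 39, 80, 4] (same object as a)
`a[2] = 89` → a = [19, 4, 89, 80, 4] (same object as c); c = [19, 4, 89, 80, 4] (same object as a)
`b.append(767)` → b = [4, 39, 80, 767]
`print(a)` → prints [19, 4, 89, 80, 4]
`print(b)` → prints [4, 39, 80, 767]
`print(c)` → prints [19, 4, 89, 80, 4]

Answer:
[19, 4, 89, 80, 4]
[4, 39, 80, 767]
[19, 4, 89, 80, 4]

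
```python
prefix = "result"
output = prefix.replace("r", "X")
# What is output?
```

Trace:
`prefix = "result"` → prefix = 'result'
`output = prefix.replace("r", "X")` → output = 'Xesult'
So output = 'Xesult'

Answer: 'Xesult'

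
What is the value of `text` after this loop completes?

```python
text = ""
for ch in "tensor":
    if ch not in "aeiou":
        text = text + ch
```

Remove vowels from 'tensor'
`text` takes the values: "" → "t" → "tn" → "tns" → "tnsr"

Answer: "tnsr"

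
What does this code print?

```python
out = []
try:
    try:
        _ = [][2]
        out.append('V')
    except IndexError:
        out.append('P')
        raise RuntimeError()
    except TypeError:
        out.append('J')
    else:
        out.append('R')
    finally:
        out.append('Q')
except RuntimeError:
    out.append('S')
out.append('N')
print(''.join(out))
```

Execution trace: 'P' (inner except IndexError) → 'Q' (inner finally) → 'S' (outer except RuntimeError) → 'N' (after the try/except). Output: PQSN

Answer: PQSN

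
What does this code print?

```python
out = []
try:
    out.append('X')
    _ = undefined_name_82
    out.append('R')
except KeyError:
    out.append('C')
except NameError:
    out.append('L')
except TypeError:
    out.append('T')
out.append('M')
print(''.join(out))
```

Execution trace: 'X' (try body) → 'L' (except NameError) → 'M' (after the try/except). Output: XLM

Answer: XLM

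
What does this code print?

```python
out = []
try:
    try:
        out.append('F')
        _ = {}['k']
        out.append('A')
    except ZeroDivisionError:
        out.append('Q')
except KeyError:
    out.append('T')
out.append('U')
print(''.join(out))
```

Execution trace: 'F' (try body) → 'T' (outer except KeyError) → 'U' (after the try/except). Output: FTU

Answer: FTU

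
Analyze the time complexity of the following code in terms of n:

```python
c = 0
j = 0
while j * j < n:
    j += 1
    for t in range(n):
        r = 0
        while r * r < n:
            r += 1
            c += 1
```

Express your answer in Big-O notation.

Each loop level contributes: √n × n × √n. Multiplying the contributions gives O(n^2).

Answer: O(n^2)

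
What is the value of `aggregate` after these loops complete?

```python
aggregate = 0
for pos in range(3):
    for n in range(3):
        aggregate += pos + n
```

Sum of all pos+n for pos,n in 3x3
`aggregate` takes the values: 0 → 1 → 3 → 4 → 6 → 9 → 11 → 14 → 18

Answer: 18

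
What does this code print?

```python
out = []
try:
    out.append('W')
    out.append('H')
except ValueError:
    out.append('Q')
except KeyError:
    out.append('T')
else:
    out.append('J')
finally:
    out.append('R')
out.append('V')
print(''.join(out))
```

Execution trace: 'W' (try body) → 'H' (try body, no exception) → 'J' (else) → 'R' (finally) → 'V' (after the try/except). Output: WHJRV

Answer: WHJRV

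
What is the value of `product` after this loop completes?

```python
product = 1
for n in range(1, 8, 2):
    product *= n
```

Product of 1, 3, 5, ... up to 7
`product` takes the values: 1 → 3 → 15 → 105

Answer: 105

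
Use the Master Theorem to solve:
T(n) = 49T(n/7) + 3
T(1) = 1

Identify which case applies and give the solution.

a=49, b=7, f(n)=3. log_7(49) = 2. Since c=0 < 2, Case 1 applies: T(n) = Θ(n^log_b(a)) = O(n^2).

Answer: O(n^2) - Case 1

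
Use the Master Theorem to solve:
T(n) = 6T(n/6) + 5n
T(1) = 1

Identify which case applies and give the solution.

a=6, b=6, f(n)=5n. log_6(6) = 1. Since c=1 = 1, Case 2 applies: T(n) = Θ(n^log_b(a) · log n) = O(n log n).

Answer: O(n log n) - Case 2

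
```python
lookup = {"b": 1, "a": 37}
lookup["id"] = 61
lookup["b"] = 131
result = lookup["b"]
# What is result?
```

Trace:
`lookup = {"b": 1, "a": 37}` → lookup = {'b': 1, 'a': 37}
`lookup["id"] = 61` → lookup = {'b': 1, 'a': 37, 'id': 61}
`lookup["b"] = 131` → lookup = {'b': 131, 'a': 37, 'id': 61}
`result = lookup["b"]` → result = 131
So result = 131

Answer: 131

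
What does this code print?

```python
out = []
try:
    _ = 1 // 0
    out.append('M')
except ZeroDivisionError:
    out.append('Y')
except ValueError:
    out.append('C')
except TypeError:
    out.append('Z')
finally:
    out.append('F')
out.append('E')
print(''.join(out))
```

Execution trace: 'Y' (except ZeroDivisionError) → 'F' (finally) → 'E' (after the try/except). Output: YFE

Answer: YFE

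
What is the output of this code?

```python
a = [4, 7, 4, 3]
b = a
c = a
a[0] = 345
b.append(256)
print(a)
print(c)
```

Key concept: multiple aliases.
Step by step:
`a = [4, 7, 4, 3]` → a = [4, 7, 4, 3]
`b = a` → b = [4, 7, 4, 3] (same object as a)
`c = a` → c = [4, 7, 4, 3] (same object as a, b)
`a[0] = 345` → a = [345, 7, 4, 3] (same object as b, c); b = [345, 7, 4, 3] (same object as a, c); c = [345, 7, 4, 3] (same object as a, b)
`b.append(256)` → a = [345, 7, 4, 3, 256] (same object as b, c); b = [345, 7, 4, 3, 256] (same object as a, c); c = [345, 7, 4, 3, 256] (same object as a, b)
`print(a)` → prints [345, 7, 4, 3, 256]
`print(c)` → prints [345, 7, 4, 3, 256]

Answer:
[345, 7, 4, 3, 256]
[345, 7, 4, 3, 256]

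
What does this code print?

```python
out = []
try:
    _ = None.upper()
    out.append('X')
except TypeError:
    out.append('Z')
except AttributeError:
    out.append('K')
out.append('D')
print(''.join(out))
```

Execution trace: 'K' (except AttributeError) → 'D' (after the try/except). Output: KD

Answer: KD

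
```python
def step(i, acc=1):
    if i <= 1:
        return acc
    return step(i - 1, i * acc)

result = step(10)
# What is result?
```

Accumulator trace (n, acc): (10, 1) -> (9, 10) -> (8, 90) -> (7, 720) -> (6, 5040) -> (5, 30240) -> (4, 151200) -> (3, 604800) -> (2, 1814400) -> (1, 3628800) -> return 3628800

Answer: 3628800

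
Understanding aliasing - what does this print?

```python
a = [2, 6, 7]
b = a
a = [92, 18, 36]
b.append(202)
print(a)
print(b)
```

Key concept: rebinding vs mutation: a is rebound to a new list, b still points at the original.
Step by step:
`a = [2, 6, 7]` → a = [2, 6, 7]
`b = a` → b = [2, 6, 7] (same object as a)
`a = [92, 18, 36]` → a = [92, 18, 36]
`b.append(202)` → b = [2, 6, 7, 202]
`print(a)` → prints [92, 18, 36]
`print(b)` → prints [2, 6, 7, 202]

Answer:
[92, 18, 36]
[2, 6, 7, 202]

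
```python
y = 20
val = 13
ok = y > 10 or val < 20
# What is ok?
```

Trace:
`y = 20` → y = 20
`val = 13` → val = 13
`ok = y > 10 or val < 20` → ok = True
So ok = True

Answer: True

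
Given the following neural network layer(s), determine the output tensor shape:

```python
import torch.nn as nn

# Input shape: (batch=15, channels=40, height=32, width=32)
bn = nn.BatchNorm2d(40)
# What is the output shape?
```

Input: (15, 40, 32, 32) -> Output: (15, 40, 32, 32)

Answer: (15, 40, 32, 32)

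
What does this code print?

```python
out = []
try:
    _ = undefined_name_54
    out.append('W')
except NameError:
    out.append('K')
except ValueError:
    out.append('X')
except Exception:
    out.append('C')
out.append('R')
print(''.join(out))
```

Execution trace: 'K' (except NameError) → 'R' (after the try/except). Output: KR

Answer: KR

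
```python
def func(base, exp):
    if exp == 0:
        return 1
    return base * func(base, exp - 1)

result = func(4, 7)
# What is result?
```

func(4, 7) = 4 * 4 * 4 * 4 * 4 * 4 * 4 = 16384

Answer: 16384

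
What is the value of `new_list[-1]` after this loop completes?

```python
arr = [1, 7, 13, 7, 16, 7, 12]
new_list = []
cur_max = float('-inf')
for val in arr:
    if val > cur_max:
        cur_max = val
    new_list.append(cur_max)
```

Running max ends at 16
`new_list` takes the values: [] → [1] → [1, 7] → [1, 7, 13] → [1, 7, 13, 13] → [1, 7, 13, 13, 16] → [1, 7, 13, 13, 16, 16] → [1, 7, 13, 13, 16, 16, 16]
So `new_list[-1]` = 16

Answer: 16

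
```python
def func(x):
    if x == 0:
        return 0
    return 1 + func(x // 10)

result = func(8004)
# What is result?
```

Count of digits of 8004: 4

Answer: 4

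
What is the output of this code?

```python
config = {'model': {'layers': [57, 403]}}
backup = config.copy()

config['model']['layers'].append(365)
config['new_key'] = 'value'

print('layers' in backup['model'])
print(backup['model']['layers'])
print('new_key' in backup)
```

Key concept: shallow copy gotcha with nested dict.
Step by step:
`config = {'model': {'layers': [57, 403]}}` → config = {'model': {'layers': [57, 403]}}
`backup = config.copy()` → backup = {'model': {'layers': [57, 403]}}
`config['model']['layers'].append(365)` → config = {'model': {'layers': [57, 403, 365]}}; backup = {'model': {'layers': [57, 403, 365]}}
`config['new_key'] = 'value'` → config = {'model': {'layers': [57, 403, 365]}, 'new_key': 'value'}
`print('layers' in backup['model'])` → prints True
`print(backup['model']['layers'])` → prints [57, 403, 365]
`print('new_key' in backup)` → prints False

Answer:
True
[57, 403, 365]
False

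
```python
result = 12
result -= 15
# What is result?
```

Trace:
`result = 12` → result = 12
`result -= 15` → result = -3
So result = -3

Answer: -3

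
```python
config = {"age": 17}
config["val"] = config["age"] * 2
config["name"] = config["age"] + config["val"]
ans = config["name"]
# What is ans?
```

Trace:
`config = {"age": 17}` → config = {'age': 17}
`config["val"] = config["age"] * 2` → config = {'age': 17, 'val': 34}
`config["name"] = config["age"] + config["val"]` → config = {'age': 17, 'val': 34, 'name': 51}
`ans = config["name"]` → ans = 51
So ans = 51

Answer: 51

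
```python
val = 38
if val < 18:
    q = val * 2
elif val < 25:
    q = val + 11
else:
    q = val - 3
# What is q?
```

Trace:
`val = 38` → val = 38
`if val < 18: ...` → val < 18 is False, val < 25 is False, take else branch → q = 35
So q = 35

Answer: 35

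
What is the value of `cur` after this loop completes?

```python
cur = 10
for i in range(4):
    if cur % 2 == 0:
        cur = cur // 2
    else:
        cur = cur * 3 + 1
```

Collatz-style transformation from 10
`cur` takes the values: 10 → 5 → 16 → 8 → 4

Answer: 4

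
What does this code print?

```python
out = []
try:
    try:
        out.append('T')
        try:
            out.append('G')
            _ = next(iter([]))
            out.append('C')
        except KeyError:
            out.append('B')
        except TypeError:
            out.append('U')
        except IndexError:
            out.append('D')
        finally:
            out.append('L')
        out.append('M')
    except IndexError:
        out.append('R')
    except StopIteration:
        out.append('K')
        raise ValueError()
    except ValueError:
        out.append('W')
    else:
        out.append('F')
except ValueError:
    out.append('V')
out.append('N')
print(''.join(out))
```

Execution trace: 'T' (try body) → 'G' (inner try body) → 'L' (inner finally) → 'K' (except StopIteration) → 'V' (outer except ValueError) → 'N' (after the try/except). Output: TGLKVN

Answer: TGLKVN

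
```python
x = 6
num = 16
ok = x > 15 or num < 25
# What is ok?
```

Trace:
`x = 6` → x = 6
`num = 16` → num = 16
`ok = x > 15 or num < 25` → ok = True
So ok = True

Answer: True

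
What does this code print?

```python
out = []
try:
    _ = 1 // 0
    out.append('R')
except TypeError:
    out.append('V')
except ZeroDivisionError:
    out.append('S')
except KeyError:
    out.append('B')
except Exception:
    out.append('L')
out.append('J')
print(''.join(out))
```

Execution trace: 'S' (except ZeroDivisionError) → 'J' (after the try/except). Output: SJ

Answer: SJ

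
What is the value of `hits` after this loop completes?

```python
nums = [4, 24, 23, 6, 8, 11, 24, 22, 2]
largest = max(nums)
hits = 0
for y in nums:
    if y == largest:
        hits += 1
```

Count of max value 24 in [4, 24, 23, 6, 8, 11, 24, 22, 2]
`hits` takes the values: 0 → 1 → 2

Answer: 2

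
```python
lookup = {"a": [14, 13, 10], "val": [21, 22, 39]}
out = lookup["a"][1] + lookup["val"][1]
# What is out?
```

Trace:
`lookup = {"a": [14, 13, 10], "val": [21, 22, 39]}` → lookup = {'a': [14, 13, 10], 'val': [21, 22, 39]}
`out = lookup["a"][1] + lookup["val"][1]` → out = 35
So out = 35

Answer: 35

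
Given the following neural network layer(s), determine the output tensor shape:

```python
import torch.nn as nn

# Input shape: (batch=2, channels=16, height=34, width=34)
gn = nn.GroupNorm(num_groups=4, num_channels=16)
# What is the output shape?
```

Input: (2, 16, 34, 34) -> Output: (2, 16, 34, 34)

Answer: (2, 16, 34, 34)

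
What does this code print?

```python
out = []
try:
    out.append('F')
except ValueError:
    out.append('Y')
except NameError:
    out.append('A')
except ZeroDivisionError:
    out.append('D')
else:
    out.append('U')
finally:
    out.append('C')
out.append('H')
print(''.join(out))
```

Execution trace: 'F' (try body, no exception) → 'U' (else) → 'C' (finally) → 'H' (after the try/except). Output: FUCH

Answer: FUCH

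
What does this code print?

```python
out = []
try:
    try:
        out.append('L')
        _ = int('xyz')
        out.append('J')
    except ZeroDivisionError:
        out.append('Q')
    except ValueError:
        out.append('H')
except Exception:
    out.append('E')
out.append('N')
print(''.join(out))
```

Execution trace: 'L' (inner try body) → 'H' (inner except ValueError) → 'N' (after the try/except). Output: LHN

Answer: LHN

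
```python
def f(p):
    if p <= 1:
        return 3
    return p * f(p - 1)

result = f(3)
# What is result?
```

f(3) = 3 * 2 * 3 = 18

Answer: 18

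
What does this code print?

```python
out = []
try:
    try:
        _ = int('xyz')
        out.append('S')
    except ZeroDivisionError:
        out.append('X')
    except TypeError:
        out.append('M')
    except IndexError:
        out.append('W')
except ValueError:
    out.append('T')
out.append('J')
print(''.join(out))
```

Execution trace: 'T' (outer except ValueError) → 'J' (after the try/except). Output: TJ

Answer: TJ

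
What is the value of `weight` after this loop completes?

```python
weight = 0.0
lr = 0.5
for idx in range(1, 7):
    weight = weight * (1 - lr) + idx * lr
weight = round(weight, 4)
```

Moving average with lr=0.5
`weight` takes the values: 0.0 → 0.5 → 1.25 → 2.125 → 3.0625 → 4.03125 → 5.015625 → 5.0156

Answer: 5.0156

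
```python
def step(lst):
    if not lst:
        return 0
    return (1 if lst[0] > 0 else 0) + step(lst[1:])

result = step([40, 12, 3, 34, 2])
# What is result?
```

Count of positive elements in [40, 12, 3, 34, 2] = 5

Answer: 5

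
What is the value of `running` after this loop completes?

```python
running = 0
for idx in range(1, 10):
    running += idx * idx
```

Sum of squares 1² to 9² = 285
`running` takes the values: 0 → 1 → 5 → 14 → 30 → 55 → 91 → 140 → 204 → 285

Answer: 285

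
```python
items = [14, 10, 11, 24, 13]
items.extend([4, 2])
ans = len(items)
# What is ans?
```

Trace:
`items = [14, 10, 11, 24, 13]` → items = [14, 10, 11, 24, 13]
`items.extend([4, 2])` → items = [14, 10, 11, 24, 13, 4, 2]
`ans = len(items)` → ans = 7
So ans = 7

Answer: 7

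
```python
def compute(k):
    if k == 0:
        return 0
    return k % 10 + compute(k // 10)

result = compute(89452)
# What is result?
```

Sum of digits of 89452: 2 + 5 + 4 + 9 + 8 = 28

Answer: 28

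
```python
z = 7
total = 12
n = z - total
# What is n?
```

Trace:
`z = 7` → z = 7
`total = 12` → total = 12
`n = z - total` → n = -5
So n = -5

Answer: -5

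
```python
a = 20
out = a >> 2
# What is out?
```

Trace:
`a = 20` → a = 20
`out = a >> 2` → out = 5
So out = 5

Answer: 5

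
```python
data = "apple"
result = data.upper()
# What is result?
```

Trace:
`data = "apple"` → data = 'apple'
`result = data.upper()` → result = 'APPLE'
So result = 'APPLE'

Answer: 'APPLE'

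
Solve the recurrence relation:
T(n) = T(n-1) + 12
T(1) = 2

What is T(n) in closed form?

Unrolling: T(n) = T(1) + 12·(n-1) = 2 + 12(n-1) = 12n - 10.

Answer: T(n) = 12n - 10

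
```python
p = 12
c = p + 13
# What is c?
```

Trace:
`p = 12` → p = 12
`c = p + 13` → c = 25
So c = 25

Answer: 25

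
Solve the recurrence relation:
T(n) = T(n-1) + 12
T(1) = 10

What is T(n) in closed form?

Unrolling: T(n) = T(1) + 12·(n-1) = 10 + 12(n-1) = 12n - 2.

Answer: T(n) = 12n - 2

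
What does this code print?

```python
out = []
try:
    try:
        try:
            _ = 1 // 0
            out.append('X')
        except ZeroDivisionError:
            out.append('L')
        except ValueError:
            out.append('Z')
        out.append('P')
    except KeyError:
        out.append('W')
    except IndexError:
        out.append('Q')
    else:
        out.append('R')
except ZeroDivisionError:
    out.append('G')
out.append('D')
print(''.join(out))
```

Execution trace: 'L' (inner except ZeroDivisionError) → 'P' (try body, no exception) → 'R' (else) → 'D' (after the try/except). Output: LPRD

Answer: LPRD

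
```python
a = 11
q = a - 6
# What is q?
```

Trace:
`a = 11` → a = 11
`q = a - 6` → q = 5
So q = 5

Answer: 5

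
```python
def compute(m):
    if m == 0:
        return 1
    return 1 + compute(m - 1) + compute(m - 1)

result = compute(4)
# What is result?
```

compute(m) = 1 + 2·compute(m-1), compute(0)=1. Closed form: (1+1)·2^4 - 1 = 31.

Answer: 31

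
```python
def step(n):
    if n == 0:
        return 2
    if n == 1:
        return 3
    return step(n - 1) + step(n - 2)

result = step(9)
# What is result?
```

Build up from base cases: step(0)=2, step(1)=3, step(2)=5, step(3)=8, step(4)=13, step(5)=21, step(6)=34, ..., step(9)=144

Answer: 144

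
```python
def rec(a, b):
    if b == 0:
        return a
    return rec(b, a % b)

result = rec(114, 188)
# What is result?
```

rec(114, 188) -> rec(188, 114) -> rec(114, 74) -> rec(74, 40) -> rec(40, 34) -> rec(34, 6) -> rec(6, 4) -> rec(4, 2) -> rec(2, 0) -> 2

Answer: 2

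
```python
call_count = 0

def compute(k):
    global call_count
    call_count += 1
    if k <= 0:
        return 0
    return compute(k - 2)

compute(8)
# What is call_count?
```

Linear recursion stepping by 2: 5 calls from k=8 down to ≤0.

Answer: 5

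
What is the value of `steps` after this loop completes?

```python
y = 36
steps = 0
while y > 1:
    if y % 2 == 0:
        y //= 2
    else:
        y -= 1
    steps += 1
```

Steps to reduce 36 to 1
`steps` takes the values: 0 → 1 → 2 → 3 → 4 → 5 → 6

Answer: 6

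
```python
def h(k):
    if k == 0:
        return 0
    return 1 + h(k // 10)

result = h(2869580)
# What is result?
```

Count of digits of 2869580: 7

Answer: 7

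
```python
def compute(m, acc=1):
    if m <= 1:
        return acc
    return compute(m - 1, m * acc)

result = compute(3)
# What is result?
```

Accumulator trace (n, acc): (3, 1) -> (2, 3) -> (1, 6) -> return 6

Answer: 6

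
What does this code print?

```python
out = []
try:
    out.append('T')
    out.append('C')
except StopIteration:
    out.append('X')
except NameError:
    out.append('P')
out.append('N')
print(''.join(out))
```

Execution trace: 'T' (try body) → 'C' (try body, no exception) → 'N' (after the try/except). Output: TCN

Answer: TCN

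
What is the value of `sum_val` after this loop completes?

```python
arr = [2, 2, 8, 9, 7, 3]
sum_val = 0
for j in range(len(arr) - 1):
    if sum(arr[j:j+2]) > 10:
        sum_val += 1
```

Count windows with sum > 10
`sum_val` takes the values: 0 → 1 → 2

Answer: 2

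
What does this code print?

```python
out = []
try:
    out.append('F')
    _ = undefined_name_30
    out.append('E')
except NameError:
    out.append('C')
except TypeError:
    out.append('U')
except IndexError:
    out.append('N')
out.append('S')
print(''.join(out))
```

Execution trace: 'F' (try body) → 'C' (except NameError) → 'S' (after the try/except). Output: FCS

Answer: FCS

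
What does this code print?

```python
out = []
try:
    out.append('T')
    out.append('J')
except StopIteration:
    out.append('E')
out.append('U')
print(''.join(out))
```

Execution trace: 'T' (try body) → 'J' (try body, no exception) → 'U' (after the try/except). Output: TJU

Answer: TJU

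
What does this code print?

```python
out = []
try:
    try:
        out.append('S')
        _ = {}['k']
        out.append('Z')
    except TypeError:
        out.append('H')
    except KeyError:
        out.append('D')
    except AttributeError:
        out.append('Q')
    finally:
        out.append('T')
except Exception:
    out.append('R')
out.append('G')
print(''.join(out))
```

Execution trace: 'S' (inner try body) → 'D' (inner except KeyError) → 'T' (inner finally) → 'G' (after the try/except). Output: SDTG

Answer: SDTG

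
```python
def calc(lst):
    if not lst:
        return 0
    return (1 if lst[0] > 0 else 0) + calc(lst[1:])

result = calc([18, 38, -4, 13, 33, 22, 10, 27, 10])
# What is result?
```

Count of positive elements in [18, 38, -4, 13, 33, 22, 10, 27, 10] = 8

Answer: 8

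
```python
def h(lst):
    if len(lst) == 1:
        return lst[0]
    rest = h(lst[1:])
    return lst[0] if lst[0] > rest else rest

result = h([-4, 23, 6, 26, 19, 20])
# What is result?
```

Recursive max over [-4, 23, 6, 26, 19, 20] = 26

Answer: 26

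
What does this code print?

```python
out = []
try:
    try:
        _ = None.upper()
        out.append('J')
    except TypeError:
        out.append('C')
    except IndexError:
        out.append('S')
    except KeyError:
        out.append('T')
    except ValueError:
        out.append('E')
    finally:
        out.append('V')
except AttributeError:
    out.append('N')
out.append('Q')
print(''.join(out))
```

Execution trace: 'V' (finally) → 'N' (outer except AttributeError) → 'Q' (after the try/except). Output: VNQ

Answer: VNQ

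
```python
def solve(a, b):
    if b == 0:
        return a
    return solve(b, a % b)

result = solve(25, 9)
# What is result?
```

solve(25, 9) -> solve(9, 7) -> solve(7, 2) -> solve(2, 1) -> solve(1, 0) -> 1

Answer: 1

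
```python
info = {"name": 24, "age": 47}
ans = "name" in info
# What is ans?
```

Trace:
`info = {"name": 24, "age": 47}` → info = {'name': 24, 'age': 47}
`ans = "name" in info` → ans = True
So ans = True

Answer: True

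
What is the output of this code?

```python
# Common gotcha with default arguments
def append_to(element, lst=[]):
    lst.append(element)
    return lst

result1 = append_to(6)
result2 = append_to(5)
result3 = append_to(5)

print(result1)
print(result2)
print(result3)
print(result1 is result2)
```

Key concept: mutable default argument gotcha.
Step by step:
`result1 = append_to(6)` → result1 = [6]
`result2 = append_to(5)` → result1 = [6, 5] (same object as result2); result2 = [6, 5] (same object as result1)
`result3 = append_to(5)` → result1 = [6, 5, 5] (same object as result2, result3); result2 = [6, 5, 5] (same object as result1, result3); result3 = [6, 5, 5] (same object as result1, result2)
`print(result1)` → prints [6, 5, 5]
`print(result2)` → prints [6, 5, 5]
`print(result3)` → prints [6, 5, 5]
`print(result1 is result2)` → prints True

Answer:
[6, 5, 5]
[6, 5, 5]
[6, 5, 5]
True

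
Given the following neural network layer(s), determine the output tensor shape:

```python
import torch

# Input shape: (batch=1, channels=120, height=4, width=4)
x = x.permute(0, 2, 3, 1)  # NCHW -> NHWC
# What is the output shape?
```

Input: (1, 120, 4, 4) -> Output: (1, 4, 4, 120)

Answer: (1, 4, 4, 120)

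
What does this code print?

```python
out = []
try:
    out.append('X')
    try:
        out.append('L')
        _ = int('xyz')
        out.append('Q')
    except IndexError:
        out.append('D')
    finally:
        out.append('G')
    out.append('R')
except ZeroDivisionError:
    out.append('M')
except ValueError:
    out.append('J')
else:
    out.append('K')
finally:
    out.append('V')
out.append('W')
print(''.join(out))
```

Execution trace: 'X' (try body) → 'L' (inner try body) → 'G' (inner finally) → 'J' (except ValueError) → 'V' (finally) → 'W' (after the try/except). Output: XLGJVW

Answer: XLGJVW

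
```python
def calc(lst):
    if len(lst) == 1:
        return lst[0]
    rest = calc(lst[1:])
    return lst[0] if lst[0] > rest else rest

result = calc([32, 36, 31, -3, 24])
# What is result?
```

Recursive max over [32, 36, 31, -3, 24] = 36

Answer: 36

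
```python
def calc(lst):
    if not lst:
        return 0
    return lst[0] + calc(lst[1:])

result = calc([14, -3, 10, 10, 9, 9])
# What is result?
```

14 + (-3) + 10 + 10 + 9 + 9 + 0 = 49

Answer: 49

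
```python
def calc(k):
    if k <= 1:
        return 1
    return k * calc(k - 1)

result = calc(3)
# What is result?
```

calc(3) = 3 * 2 * 1 = 6

Answer: 6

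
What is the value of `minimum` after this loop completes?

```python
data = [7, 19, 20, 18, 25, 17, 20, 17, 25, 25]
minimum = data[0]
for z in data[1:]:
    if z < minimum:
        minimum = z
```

Minimum of [7, 19, 20, 18, 25, 17, 20, 17, 25, 25]
`minimum` takes the values: 7

Answer: 7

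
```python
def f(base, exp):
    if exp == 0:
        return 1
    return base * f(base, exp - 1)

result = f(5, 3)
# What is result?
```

f(5, 3) = 5 * 5 * 5 = 125

Answer: 125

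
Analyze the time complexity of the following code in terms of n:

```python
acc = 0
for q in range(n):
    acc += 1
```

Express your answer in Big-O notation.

Each loop level contributes: n. Multiplying the contributions gives O(n).

Answer: O(n)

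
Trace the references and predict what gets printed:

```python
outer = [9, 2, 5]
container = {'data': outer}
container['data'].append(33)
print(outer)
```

Key concept: dict holds reference to list.
Step by step:
`outer = [9, 2, 5]` → outer = [9, 2, 5]
`container = {'data': outer}` → container = {'data': [9, 2, 5]}
`container['data'].append(33)` → outer = [9, 2, 5, 33]; container = {'data': [9, 2, 5, 33]}
`print(outer)` → prints [9, 2, 5, 33]

Answer: [9, 2, 5, 33]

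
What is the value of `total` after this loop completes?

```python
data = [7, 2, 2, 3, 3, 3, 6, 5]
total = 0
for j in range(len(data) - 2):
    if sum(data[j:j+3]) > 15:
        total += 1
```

Count windows with sum > 15
`total` takes the values: 0

Answer: 0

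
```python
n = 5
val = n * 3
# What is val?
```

Trace:
`n = 5` → n = 5
`val = n * 3` → val = 15
So val = 15

Answer: 15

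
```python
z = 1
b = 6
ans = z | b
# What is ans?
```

Trace:
`z = 1` → z = 1
`b = 6` → b = 6
`ans = z | b` → ans = 7
So ans = 7

Answer: 7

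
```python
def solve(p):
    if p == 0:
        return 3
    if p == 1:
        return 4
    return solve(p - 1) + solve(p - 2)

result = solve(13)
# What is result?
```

Build up from base cases: solve(0)=3, solve(1)=4, solve(2)=7, solve(3)=11, solve(4)=18, solve(5)=29, solve(6)=47, ..., solve(13)=1364

Answer: 1364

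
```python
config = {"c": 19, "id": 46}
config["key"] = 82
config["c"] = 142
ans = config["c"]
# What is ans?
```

Trace:
`config = {"c": 19, "id": 46}` → config = {'c': 19, 'id': 46}
`config["key"] = 82` → config = {'c': 19, 'id': 46, 'key': 82}
`config["c"] = 142` → config = {'c': 142, 'id': 46, 'key': 82}
`ans = config["c"]` → ans = 142
So ans = 142

Answer: 142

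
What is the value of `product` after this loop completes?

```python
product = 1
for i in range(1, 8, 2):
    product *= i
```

Product of 1, 3, 5, ... up to 7
`product` takes the values: 1 → 3 → 15 → 105

Answer: 105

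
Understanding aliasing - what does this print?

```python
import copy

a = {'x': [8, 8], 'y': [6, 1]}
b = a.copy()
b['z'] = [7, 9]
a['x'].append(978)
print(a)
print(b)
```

Key concept: shallow copy of dict with mutable values.
Step by step:
`a = {'x': [8, 8], 'y': [6, 1]}` → a = {'x': [8, 8], 'y': [6, 1]}
`b = a.copy()` → b = {'x': [8, 8], 'y': [6, 1]}
`b['z'] = [7, 9]` → b = {'x': [8, 8], 'y': [6, 1], 'z': [7, 9]}
`a['x'].append(978)` → a = {'x': [8, 8, 978], 'y': [6, 1]}; b = {'x': [8, 8, 978], 'y': [6, 1], 'z': [7, 9]}
`print(a)` → prints {'x': [8, 8, 978], 'y': [6, 1]}
`print(b)` → prints {'x': [8, 8, 978], 'y': [6, 1], 'z': [7, 9]}

Answer:
{'x': [8, 8, 978], 'y': [6, 1]}
{'x': [8, 8, 978], 'y': [6, 1], 'z': [7, 9]}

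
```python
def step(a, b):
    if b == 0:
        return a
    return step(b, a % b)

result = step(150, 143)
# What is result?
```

step(150, 143) -> step(143, 7) -> step(7, 3) -> step(3, 1) -> step(1, 0) -> 1

Answer: 1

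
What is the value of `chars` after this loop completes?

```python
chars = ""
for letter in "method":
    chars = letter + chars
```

Reverse 'method'
`chars` takes the values: "" → "m" → "em" → "tem" → "htem" → "ohtem" → "dohtem"

Answer: "dohtem"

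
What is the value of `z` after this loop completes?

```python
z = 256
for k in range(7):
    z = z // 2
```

Halve 7 times: 256 // 2^7 = 2
`z` takes the values: 256 → 128 → 64 → 32 → 16 → 8 → 4 → 2

Answer: 2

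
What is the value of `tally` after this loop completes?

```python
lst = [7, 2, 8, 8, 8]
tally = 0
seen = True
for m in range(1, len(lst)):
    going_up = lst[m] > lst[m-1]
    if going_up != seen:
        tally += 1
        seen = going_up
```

Count direction changes in [7, 2, 8, 8, 8]
`tally` takes the values: 0 → 1 → 2 → 3

Answer: 3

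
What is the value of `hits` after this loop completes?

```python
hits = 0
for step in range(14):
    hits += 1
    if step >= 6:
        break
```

Loop breaks when step reaches 6, hits is 7
`hits` takes the values: 0 → 1 → 2 → 3 → 4 → 5 → 6 → 7

Answer: 7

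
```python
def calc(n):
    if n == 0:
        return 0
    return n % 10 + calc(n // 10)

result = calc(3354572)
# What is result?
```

Sum of digits of 3354572: 2 + 7 + 5 + 4 + 5 + 3 + 3 = 29

Answer: 29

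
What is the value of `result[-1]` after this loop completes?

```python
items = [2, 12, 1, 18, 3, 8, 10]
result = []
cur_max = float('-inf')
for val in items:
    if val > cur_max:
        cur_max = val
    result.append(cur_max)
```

Running max ends at 18
`result` takes the values: [] → [2] → [2, 12] → [2, 12, 12] → [2, 12, 12, 18] → [2, 12, 12, 18, 18] → [2, 12, 12, 18, 18, 18] → [2, 12, 12, 18, 18, 18, 18]
So `result[-1]` = 18

Answer: 18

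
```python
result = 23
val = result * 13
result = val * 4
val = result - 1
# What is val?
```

Trace:
`result = 23` → result = 23
`val = result * 13` → val = 299
`result = val * 4` → result = 1196
`val = result - 1` → val = 1195
So val = 1195

Answer: 1195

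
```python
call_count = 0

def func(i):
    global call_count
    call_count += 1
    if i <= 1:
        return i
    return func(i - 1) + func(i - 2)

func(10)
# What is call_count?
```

Calls(i) = 1 + Calls(i-1) + Calls(i-2); Calls(0)=Calls(1)=1. For i=10 this gives 177.

Answer: 177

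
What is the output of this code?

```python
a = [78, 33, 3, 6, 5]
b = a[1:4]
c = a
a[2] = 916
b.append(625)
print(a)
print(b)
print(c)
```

Key concept: slice vs alias.
Step by step:
`a = [78, 33, 3, 6, 5]` → a = [78, 33, 3, 6, 5]
`b = a[1:4]` → b = [33, 3, 6]
`c = a` → c = [78, 33, 3, 6, 5] (same object as a)
`a[2] = 916` → a = [78, 33, 916, 6, 5] (same object as c); c = [78, 33, 916, 6, 5] (same object as a)
`b.append(625)` → b = [33, 3, 6, 625]
`print(a)` → prints [78, 33, 916, 6, 5]
`print(b)` → prints [33, 3, 6, 625]
`print(c)` → prints [78, 33, 916, 6, 5]

Answer:
[78, 33, 916, 6, 5]
[33, 3, 6, 625]
[78, 33, 916, 6, 5]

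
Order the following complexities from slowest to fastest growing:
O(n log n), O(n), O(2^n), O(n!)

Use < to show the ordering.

Ordered by growth rate: O(n) < O(n log n) < O(2^n) < O(n!)

Answer: O(n) < O(n log n) < O(2^n) < O(n!)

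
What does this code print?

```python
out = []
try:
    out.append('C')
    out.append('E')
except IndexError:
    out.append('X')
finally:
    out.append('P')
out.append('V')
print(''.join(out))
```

Execution trace: 'C' (try body) → 'E' (try body, no exception) → 'P' (finally) → 'V' (after the try/except). Output: CEPV

Answer: CEPV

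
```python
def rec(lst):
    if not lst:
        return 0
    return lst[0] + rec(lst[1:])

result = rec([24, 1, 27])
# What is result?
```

24 + 1 + 27 + 0 = 52

Answer: 52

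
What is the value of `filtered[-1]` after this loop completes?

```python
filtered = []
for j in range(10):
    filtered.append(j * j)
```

Last element of squares 0 to 9
`filtered` takes the values: [] → [0] → [0, 1] → [0, 1, 4] → [0, 1, 4, 9] → [0, 1, 4, 9, 16] → [0, 1, 4, 9, 16, 25] → [0, 1, 4, 9, 16, 25, 36] → [0, 1, 4, 9, 16, 25, 36, 49] → [0, 1, 4, 9, 16, 25, 36, 49, 64] → [0, 1, 4, 9, 16, 25, 36, 49, 64, 81]
So `filtered[-1]` = 81

Answer: 81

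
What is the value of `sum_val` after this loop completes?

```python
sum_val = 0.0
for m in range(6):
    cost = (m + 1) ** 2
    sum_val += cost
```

Sum of squared losses 1² + 2² + ... + 6²
`sum_val` takes the values: 0.0 → 1.0 → 5.0 → 14.0 → 30.0 → 55.0 → 91.0

Answer: 91.0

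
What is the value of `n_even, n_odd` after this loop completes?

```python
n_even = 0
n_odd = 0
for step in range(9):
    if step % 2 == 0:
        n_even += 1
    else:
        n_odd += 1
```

Count evens and odds in range(9)
`n_even, n_odd` takes the values: (0, 0) → (1, 0) → (1, 1) → (2, 1) → (2, 2) → (3, 2) → (3, 3) → (4, 3) → (4, 4) → (5, 4)

Answer: 5, 4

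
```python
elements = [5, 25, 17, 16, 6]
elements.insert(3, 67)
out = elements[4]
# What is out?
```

Trace:
`elements = [5, 25, 17, 16, 6]` → elements = [5, 25, 17, 16, 6]
`elements.insert(3, 67)` → elements = [5, 25, 17, 67, 16, 6]
`out = elements[4]` → out = 16
So out = 16

Answer: 16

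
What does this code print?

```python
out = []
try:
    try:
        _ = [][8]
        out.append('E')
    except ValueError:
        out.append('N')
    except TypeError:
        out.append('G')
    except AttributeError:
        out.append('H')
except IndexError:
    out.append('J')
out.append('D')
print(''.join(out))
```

Execution trace: 'J' (outer except IndexError) → 'D' (after the try/except). Output: JD

Answer: JD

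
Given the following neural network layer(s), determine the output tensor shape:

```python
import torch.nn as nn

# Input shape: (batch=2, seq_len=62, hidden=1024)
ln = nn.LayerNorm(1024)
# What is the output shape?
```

Input: (2, 62, 1024) -> Output: (2, 62, 1024)

Answer: (2, 62, 1024)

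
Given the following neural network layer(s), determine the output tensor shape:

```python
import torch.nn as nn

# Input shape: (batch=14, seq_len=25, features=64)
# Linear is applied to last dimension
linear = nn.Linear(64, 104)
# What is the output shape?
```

Input: (14, 25, 64) -> Output: (14, 25, 104)

Answer: (14, 25, 104)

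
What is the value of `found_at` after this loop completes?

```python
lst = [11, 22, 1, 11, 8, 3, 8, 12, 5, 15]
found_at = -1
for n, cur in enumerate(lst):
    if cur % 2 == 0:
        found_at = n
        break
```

First even number index in [11, 22, 1, 11, 8, 3, 8, 12, 5, 15]
`found_at` takes the values: -1 → 1

Answer: 1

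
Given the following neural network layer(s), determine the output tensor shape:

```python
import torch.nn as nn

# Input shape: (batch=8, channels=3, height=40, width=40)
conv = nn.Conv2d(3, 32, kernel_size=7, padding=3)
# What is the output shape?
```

Input: (8, 3, 40, 40) -> Output: (8, 32, 40, 40)

Answer: (8, 32, 40, 40)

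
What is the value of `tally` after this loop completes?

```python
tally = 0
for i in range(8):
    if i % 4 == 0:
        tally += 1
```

Count numbers divisible by 4 in range(8)
`tally` takes the values: 0 → 1 → 2

Answer: 2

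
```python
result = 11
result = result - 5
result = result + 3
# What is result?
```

Trace:
`result = 11` → result = 11
`result = result - 5` → result = 6
`result = result + 3` → result = 9
So result = 9

Answer: 9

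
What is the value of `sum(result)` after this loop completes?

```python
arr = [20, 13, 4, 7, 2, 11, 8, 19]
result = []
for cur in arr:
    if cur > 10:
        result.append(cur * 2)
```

Sum of doubled values > 10
`result` takes the values: [] → [40] → [40, 26] → [40, 26, 22] → [40, 26, 22, 38]
So `sum(result)` = 126

Answer: 126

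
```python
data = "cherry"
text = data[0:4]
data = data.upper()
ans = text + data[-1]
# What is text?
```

Trace:
`data = "cherry"` → data = 'cherry'
`text = data[0:4]` → text = 'cher'
`data = data.upper()` → data = 'CHERRY'
`ans = text + data[-1]` → ans = 'cherY'
So text = 'cher'

Answer: 'cher'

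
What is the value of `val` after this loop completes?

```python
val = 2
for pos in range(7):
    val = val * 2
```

Multiply by 2, 7 times: 2 * 2^7 = 256
`val` takes the values: 2 → 4 → 8 → 16 → 32 → 64 → 128 → 256

Answer: 256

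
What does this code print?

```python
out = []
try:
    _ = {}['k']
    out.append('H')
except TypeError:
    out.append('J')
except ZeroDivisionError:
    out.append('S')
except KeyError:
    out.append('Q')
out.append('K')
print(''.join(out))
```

Execution trace: 'Q' (except KeyError) → 'K' (after the try/except). Output: QK

Answer: QK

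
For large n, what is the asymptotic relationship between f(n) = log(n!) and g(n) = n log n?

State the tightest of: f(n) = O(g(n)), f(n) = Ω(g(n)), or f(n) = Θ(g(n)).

log(n!) vs n log n: f(n) = Θ(g(n)) — they are asymptotically equivalent (Stirling's approximation).

Answer: f(n) = Θ(g(n)) — they are asymptotically equivalent (Stirling's approximation).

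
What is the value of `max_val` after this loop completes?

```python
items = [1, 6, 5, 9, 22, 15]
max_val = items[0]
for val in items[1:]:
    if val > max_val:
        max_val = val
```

Maximum of [1, 6, 5, 9, 22, 15]
`max_val` takes the values: 1 → 6 → 9 → 22

Answer: 22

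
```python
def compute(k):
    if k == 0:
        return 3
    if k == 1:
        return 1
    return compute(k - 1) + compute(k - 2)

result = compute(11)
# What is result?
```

Build up from base cases: compute(0)=3, compute(1)=1, compute(2)=4, compute(3)=5, compute(4)=9, compute(5)=14, compute(6)=23, ..., compute(11)=254

Answer: 254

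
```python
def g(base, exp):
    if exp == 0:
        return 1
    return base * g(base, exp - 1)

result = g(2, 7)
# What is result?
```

g(2, 7) = 2 * 2 * 2 * 2 * 2 * 2 * 2 = 128

Answer: 128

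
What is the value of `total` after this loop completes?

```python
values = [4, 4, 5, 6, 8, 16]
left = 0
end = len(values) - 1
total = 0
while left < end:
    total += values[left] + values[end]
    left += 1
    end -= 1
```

Sum of pairs from ends
`total` takes the values: 0 → 20 → 32 → 43

Answer: 43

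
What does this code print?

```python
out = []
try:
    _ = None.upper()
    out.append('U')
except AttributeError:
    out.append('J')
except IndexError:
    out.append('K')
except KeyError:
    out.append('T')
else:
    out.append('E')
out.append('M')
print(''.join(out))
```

Execution trace: 'J' (except AttributeError) → 'M' (after the try/except). Output: JM

Answer: JM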